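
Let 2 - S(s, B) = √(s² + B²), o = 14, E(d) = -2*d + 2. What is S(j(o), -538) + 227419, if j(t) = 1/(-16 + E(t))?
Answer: 227421 - √510579217/42 ≈ 2.2688e+5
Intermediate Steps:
E(d) = 2 - 2*d
j(t) = 1/(-14 - 2*t) (j(t) = 1/(-16 + (2 - 2*t)) = 1/(-14 - 2*t))
S(s, B) = 2 - √(B² + s²) (S(s, B) = 2 - √(s² + B²) = 2 - √(B² + s²))
S(j(o), -538) + 227419 = (2 - √((-538)² + (-1/(14 + 2*14))²)) + 227419 = (2 - √(289444 + (-1/(14 + 28))²)) + 227419 = (2 - √(289444 + (-1/42)²)) + 227419 = (2 - √(289444 + 1/1764)) + 227419 = (2 - √(510579217/1764)) + 227419 = (2 - √510579217/42) + 227419 = 227421 - √510579217/42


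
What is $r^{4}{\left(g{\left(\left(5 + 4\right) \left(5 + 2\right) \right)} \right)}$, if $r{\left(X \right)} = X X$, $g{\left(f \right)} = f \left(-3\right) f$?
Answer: $404034852089275184002902631978401$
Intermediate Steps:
$g{\left(f \right)} = - 3 f^{2}$ ($g{\left(f \right)} = - 3 f f = - 3 f^{2}$)
$r{\left(X \right)} = X^{2}$
$r^{4}{\left(g{\left(\left(5 + 4\right) \left(5 + 2\right) \right)} \right)} = \left(\left(- 3 \left(\left(5 + 4\right) \left(5 + 2\right)\right)^{2}\right)^{2}\right)^{4} = \left(\left(- 3 \left(9 \cdot 7\right)^{2}\right)^{2}\right)^{4} = \left(\left(- 3 \cdot 63^{2}\right)^{2}\right)^{4} = \left(\left(\left(-3\right) 3969\right)^{2}\right)^{4} = \left(\left(-11907\right)^{2}\right)^{4} = 141776649^{4} = 404034852089275184002902631978401$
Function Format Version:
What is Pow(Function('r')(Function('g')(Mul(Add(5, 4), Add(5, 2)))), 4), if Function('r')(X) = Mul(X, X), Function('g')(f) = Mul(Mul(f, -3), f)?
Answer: 404034852089275184002902631978401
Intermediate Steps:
Function('g')(f) = Mul(-3, Pow(f, 2)) (Function('g')(f) = Mul(Mul(-3, f), f) = Mul(-3, Pow(f, 2)))
Function('r')(X) = Pow(X, 2)
Pow(Function('r')(Function('g')(Mul(Add(5, 4), Add(5, 2)))), 4) = Pow(Pow(Mul(-3, Pow(Mul(Add(5, 4), Add(5, 2)), 2)), 2), 4) = Pow(Pow(Mul(-3, Pow(Mul(9, 7), 2)), 2), 4) = Pow(Pow(Mul(-3, Pow(63, 2)), 2), 4) = Pow(Pow(Mul(-3, 3969), 2), 4) = Pow(Pow(-11907, 2), 4) = Pow(141776649, 4) = 404034852089275184002902631978401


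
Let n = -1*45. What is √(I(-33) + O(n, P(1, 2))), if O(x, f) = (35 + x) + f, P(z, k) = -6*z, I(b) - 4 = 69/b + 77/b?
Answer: I*√17886/33 ≈ 4.0527*I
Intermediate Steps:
I(b) = 4 + 146/b (I(b) = 4 + (69/b + 77/b) = 4 + 146/b)
n = -45
O(x, f) = 35 + f + x
√(I(-33) + O(n, P(1, 2))) = √((4 + 146/(-33)) + (35 - 6*1 - 45)) = √((4 + 146*(-1/33)) + (35 - 6 - 45)) = √((4 - 146/33) - 16) = √(-14/33 - 16) = √(-542/33) = I*√17886/33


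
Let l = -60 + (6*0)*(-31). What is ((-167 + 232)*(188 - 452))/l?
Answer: 286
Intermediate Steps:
l = -60 (l = -60 + 0*(-31) = -60 + 0 = -60)
((-167 + 232)*(188 - 452))/l = ((-167 + 232)*(188 - 452))/(-60) = (65*(-264))*(-1/60) = -17160*(-1/60) = 286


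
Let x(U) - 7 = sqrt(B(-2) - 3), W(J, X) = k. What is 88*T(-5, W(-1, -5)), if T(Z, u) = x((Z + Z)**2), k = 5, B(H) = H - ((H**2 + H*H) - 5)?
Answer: 616 + 176*I*sqrt(2) ≈ 616.0 + 248.9*I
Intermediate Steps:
B(H) = 5 + H - 2*H**2 (B(H) = H - ((H**2 + H**2) - 5) = H - (2*H**2 - 5) = H - (-5 + 2*H**2) = H + (5 - 2*H**2) = 5 + H - 2*H**2)
W(J, X) = 5
x(U) = 7 + 2*I*sqrt(2) (x(U) = 7 + sqrt((5 - 2 - 2*(-2)**2) - 3) = 7 + sqrt((5 - 2 - 2*4) - 3) = 7 + sqrt((5 - 2 - 8) - 3) = 7 + sqrt(-5 - 3) = 7 + sqrt(-8) = 7 + 2*I*sqrt(2))
T(Z, u) = 7 + 2*I*sqrt(2)
88*T(-5, W(-1, -5)) = 88*(7 + 2*I*sqrt(2)) = 616 + 176*I*sqrt(2)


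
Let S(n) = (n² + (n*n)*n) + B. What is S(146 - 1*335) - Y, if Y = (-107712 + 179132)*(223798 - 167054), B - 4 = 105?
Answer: -4059371919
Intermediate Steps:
B = 109 (B = 4 + 105 = 109)
S(n) = 109 + n² + n³ (S(n) = (n² + (n*n)*n) + 109 = (n² + n²*n) + 109 = (n² + n³) + 109 = 109 + n² + n³)
Y = 4052656480 (Y = 71420*56744 = 4052656480)
S(146 - 1*335) - Y = (109 + (146 - 1*335)² + (146 - 1*335)³) - 1*4052656480 = (109 + (146 - 335)² + (146 - 335)³) - 4052656480 = (109 + (-189)² + (-189)³) - 4052656480 = (109 + 35721 - 6751269) - 4052656480 = -6715439 - 4052656480 = -4059371919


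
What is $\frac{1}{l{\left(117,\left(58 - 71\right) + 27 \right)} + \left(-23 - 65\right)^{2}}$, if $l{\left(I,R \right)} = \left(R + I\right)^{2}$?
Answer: $\frac{1}{24905} \approx 4.0153 \cdot 10^{-5}$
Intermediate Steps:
$l{\left(I,R \right)} = \left(I + R\right)^{2}$
$\frac{1}{l{\left(117,\left(58 - 71\right) + 27 \right)} + \left(-23 - 65\right)^{2}} = \frac{1}{\left(117 + \left(\left(58 - 71\right) + 27\right)\right)^{2} + \left(-23 - 65\right)^{2}} = \frac{1}{\left(117 + \left(-13 + 27\right)\right)^{2} + \left(-88\right)^{2}} = \frac{1}{\left(117 + 14\right)^{2} + 7744} = \frac{1}{131^{2} + 7744} = \frac{1}{17161 + 7744} = \frac{1}{24905}$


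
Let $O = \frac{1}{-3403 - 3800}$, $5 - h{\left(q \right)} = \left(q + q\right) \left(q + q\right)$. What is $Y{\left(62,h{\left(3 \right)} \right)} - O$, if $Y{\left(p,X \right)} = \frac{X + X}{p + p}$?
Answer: $- \frac{7201}{14406} \approx -0.49986$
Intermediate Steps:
$h{\left(q \right)} = 5 - 4 q^{2}$ ($h{\left(q \right)} = 5 - \left(q + q\right) \left(q + q\right) = 5 - 2 q 2 q = 5 - 4 q^{2}$)
$O = - \frac{1}{7203}$ ($O = \frac{1}{-7203} = - \frac{1}{7203} \approx -0.00013883$)
$Y{\left(p,X \right)} = \frac{X}{p}$ ($Y{\left(p,X \right)} = \frac{2 X}{2 p} = 2 X \frac{1}{2 p} = \frac{X}{p}$)
$Y{\left(62,h{\left(3 \right)} \right)} - O = \frac{5 - 4 \cdot 3^{2}}{62} - - \frac{1}{7203} = \left(5 - 36\right) \frac{1}{62} + \frac{1}{7203} = \left(-31\right) \frac{1}{62} + \frac{1}{7203} = - \frac{1}{2} + \frac{1}{7203} = - \frac{7201}{14406}$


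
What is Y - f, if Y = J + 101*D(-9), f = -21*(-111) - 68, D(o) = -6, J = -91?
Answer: -2960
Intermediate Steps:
f = 2263 (f = 2331 - 68 = 2263)
Y = -697 (Y = -91 + 101*(-6) = -91 - 606 = -697)
Y - f = -697 - 1*2263 = -697 - 2263 = -2960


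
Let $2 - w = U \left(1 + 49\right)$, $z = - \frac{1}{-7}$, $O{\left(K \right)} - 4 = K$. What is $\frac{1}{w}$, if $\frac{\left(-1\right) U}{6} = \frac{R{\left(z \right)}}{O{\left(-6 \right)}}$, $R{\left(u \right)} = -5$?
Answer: $\frac{1}{752} \approx 0.0013298$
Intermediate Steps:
$O{\left(K \right)} = 4 + K$
$z = \frac{1}{7}$ ($z = \left(-1\right) \left(- \frac{1}{7}\right) = \frac{1}{7} \approx 0.14286$)
$U = -15$ ($U = - 6 \left(- \frac{5}{4 - 6}\right) = - 6 \left(- \frac{5}{-2}\right) = - 6 \left(\left(-5\right) \left(- \frac{1}{2}\right)\right) = \left(-6\right) \frac{5}{2} = -15$)
$w = 752$ ($w = 2 - - 15 \left(1 + 49\right) = 2 - \left(-15\right) 50 = 2 - -750 = 2 + 750 = 752$)
$\frac{1}{w} = \frac{1}{752}$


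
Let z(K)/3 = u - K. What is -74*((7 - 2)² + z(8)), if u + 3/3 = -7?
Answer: 1702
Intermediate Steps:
u = -8 (u = -1 - 7 = -8)
z(K) = -24 - 3*K (z(K) = 3*(-8 - K) = -24 - 3*K)
-74*((7 - 2)² + z(8)) = -74*((7 - 2)² + (-24 - 3*8)) = -74*(5² + (-24 - 24)) = -74*(25 - 48) = -74*(-23) = 1702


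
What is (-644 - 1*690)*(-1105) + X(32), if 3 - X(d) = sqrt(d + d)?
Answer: 1474065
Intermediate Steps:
X(d) = 3 - sqrt(2)*sqrt(d) (X(d) = 3 - sqrt(d + d) = 3 - sqrt(2*d) = 3 - sqrt(2)*sqrt(d))
(-644 - 1*690)*(-1105) + X(32) = (-644 - 1*690)*(-1105) + (3 - sqrt(2)*sqrt(32)) = (-644 - 690)*(-1105) + (3 - sqrt(2)*4*sqrt(2)) = -1334*(-1105) + (3 - 8) = 1474070 - 5 = 1474065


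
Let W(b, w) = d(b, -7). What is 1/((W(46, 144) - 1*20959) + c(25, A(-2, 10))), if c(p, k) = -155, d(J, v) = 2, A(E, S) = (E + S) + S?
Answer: -1/21112 ≈ -4.7366e-5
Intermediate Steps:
A(E, S) = E + 2*S
W(b, w) = 2
1/((W(46, 144) - 1*20959) + c(25, A(-2, 10))) = 1/((2 - 1*20959) - 155) = 1/((2 - 20959) - 155) = 1/(-20957 - 155) = 1/(-21112) = -1/21112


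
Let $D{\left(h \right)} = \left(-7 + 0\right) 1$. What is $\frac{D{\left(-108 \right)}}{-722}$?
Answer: $\frac{7}{722} \approx 0.0096953$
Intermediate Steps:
$D{\left(h \right)} = -7$ ($D{\left(h \right)} = \left(-7\right) 1 = -7$)
$\frac{D{\left(-108 \right)}}{-722} = - \frac{7}{-722} = \left(-7\right) \left(- \frac{1}{722}\right) = \frac{7}{722}$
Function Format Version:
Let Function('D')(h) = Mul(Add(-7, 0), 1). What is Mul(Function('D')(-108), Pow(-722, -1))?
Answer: Rational(7, 722) ≈ 0.0096953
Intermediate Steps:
Function('D')(h) = -7 (Function('D')(h) = Mul(-7, 1) = -7)
Mul(Function('D')(-108), Pow(-722, -1)) = Mul(-7, Pow(-722, -1)) = Mul(-7, Rational(-1, 722)) = Rational(7, 722)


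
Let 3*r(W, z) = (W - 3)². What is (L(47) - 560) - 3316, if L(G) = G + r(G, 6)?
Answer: -9551/3 ≈ -3183.7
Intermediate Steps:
r(W, z) = (-3 + W)²/3 (r(W, z) = (W - 3)²/3 = (-3 + W)²/3)
L(G) = G + (-3 + G)²/3
(L(47) - 560) - 3316 = ((3 - 1*47 + (⅓)*47²) - 560) - 3316 = ((3 - 47 + (⅓)*2209) - 560) - 3316 = ((3 - 47 + 2209/3) - 560) - 3316 = (2077/3 - 560) - 3316 = 397/3 - 3316 = -9551/3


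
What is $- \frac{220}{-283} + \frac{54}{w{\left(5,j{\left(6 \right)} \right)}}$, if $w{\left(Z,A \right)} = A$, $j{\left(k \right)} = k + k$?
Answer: $\frac{2987}{566} \approx 5.2774$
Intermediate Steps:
$j{\left(k \right)} = 2 k$
$- \frac{220}{-283} + \frac{54}{w{\left(5,j{\left(6 \right)} \right)}} = - \frac{220}{-283} + \frac{54}{2 \cdot 6} = \left(-220\right) \left(- \frac{1}{283}\right) + \frac{54}{12} = \frac{220}{283} + 54 \cdot \frac{1}{12} = \frac{220}{283} + \frac{9}{2} = \frac{2987}{566}$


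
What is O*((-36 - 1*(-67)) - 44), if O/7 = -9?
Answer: 819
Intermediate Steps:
O = -63 (O = 7*(-9) = -63)
O*((-36 - 1*(-67)) - 44) = -63*((-36 - 1*(-67)) - 44) = -63*((-36 + 67) - 44) = -63*(31 - 44) = -63*(-13) = 819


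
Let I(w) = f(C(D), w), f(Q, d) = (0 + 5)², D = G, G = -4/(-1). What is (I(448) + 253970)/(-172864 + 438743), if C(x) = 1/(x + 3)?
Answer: 253995/265879 ≈ 0.95530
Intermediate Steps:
G = 4 (G = -4*(-1) = 4)
D = 4
C(x) = 1/(3 + x)
f(Q, d) = 25 (f(Q, d) = 5² = 25)
I(w) = 25
(I(448) + 253970)/(-172864 + 438743) = (25 + 253970)/(-172864 + 438743) = 253995/265879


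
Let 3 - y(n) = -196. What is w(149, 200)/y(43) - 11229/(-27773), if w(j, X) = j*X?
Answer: 829869971/5526827 ≈ 150.15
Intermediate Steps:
w(j, X) = X*j
y(n) = 199 (y(n) = 3 - 1*(-196) = 3 + 196 = 199)
w(149, 200)/y(43) - 11229/(-27773) = (200*149)/199 - 11229/(-27773) = 29800*(1/199) - 11229*(-1/27773) = 29800/199 + 11229/27773 = 829869971/5526827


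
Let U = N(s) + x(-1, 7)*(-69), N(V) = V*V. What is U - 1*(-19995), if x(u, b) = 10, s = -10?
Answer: 19405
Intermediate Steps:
N(V) = V²
U = -590 (U = (-10)² + 10*(-69) = 100 - 690 = -590)
U - 1*(-19995) = -590 - 1*(-19995) = -590 + 19995 = 19405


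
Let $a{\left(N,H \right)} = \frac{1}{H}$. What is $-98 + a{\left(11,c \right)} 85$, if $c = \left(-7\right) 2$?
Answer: $- \frac{1457}{14} \approx -104.07$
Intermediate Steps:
$c = -14$
$-98 + a{\left(11,c \right)} 85 = -98 + \frac{1}{-14} \cdot 85 = -98 - \frac{85}{14} = - \frac{1457}{14}$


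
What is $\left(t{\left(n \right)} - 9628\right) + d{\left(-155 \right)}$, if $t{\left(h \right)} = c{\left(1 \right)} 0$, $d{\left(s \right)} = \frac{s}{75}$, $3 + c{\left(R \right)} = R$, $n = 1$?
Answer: $- \frac{144451}{15} \approx -9630.1$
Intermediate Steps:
$c{\left(R \right)} = -3 + R$
$d{\left(s \right)} = \frac{s}{75}$ ($d{\left(s \right)} = s \frac{1}{75} = \frac{s}{75}$)
$t{\left(h \right)} = 0$ ($t{\left(h \right)} = \left(-3 + 1\right) 0 = \left(-2\right) 0 = 0$)
$\left(t{\left(n \right)} - 9628\right) + d{\left(-155 \right)} = \left(0 - 9628\right) + \frac{1}{75} \left(-155\right) = -9628 - \frac{31}{15} = - \frac{144451}{15}$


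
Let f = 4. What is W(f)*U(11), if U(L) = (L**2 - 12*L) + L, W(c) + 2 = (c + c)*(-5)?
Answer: 0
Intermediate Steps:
W(c) = -2 - 10*c (W(c) = -2 + (c + c)*(-5) = -2 + (2*c)*(-5) = -2 - 10*c)
U(L) = L**2 - 11*L
W(f)*U(11) = (-2 - 10*4)*(11*(-11 + 11)) = (-2 - 40)*(11*0) = -42*0 = 0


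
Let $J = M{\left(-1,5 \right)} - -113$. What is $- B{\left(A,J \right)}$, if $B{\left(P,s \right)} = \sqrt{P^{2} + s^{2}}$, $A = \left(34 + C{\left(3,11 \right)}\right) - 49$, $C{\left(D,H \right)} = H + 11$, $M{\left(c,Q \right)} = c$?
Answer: $- 7 \sqrt{257} \approx -112.22$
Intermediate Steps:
$C{\left(D,H \right)} = 11 + H$
$A = 7$ ($A = \left(34 + \left(11 + 11\right)\right) - 49 = \left(34 + 22\right) - 49 = 56 - 49 = 7$)
$J = 112$ ($J = -1 - -113 = -1 + 113 = 112$)
$- B{\left(A,J \right)} = - \sqrt{7^{2} + 112^{2}} = - \sqrt{49 + 12544} = - \sqrt{12593} = - 7 \sqrt{257}$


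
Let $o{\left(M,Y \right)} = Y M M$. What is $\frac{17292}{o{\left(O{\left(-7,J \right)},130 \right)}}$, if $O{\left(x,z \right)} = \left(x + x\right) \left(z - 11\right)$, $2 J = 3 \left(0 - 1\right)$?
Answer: $\frac{8646}{1990625} \approx 0.0043434$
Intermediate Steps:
$J = - \frac{3}{2}$ ($J = \frac{3 \left(0 - 1\right)}{2} = \frac{3 \left(-1\right)}{2} = \frac{1}{2} \left(-3\right) = - \frac{3}{2} \approx -1.5$)
$O{\left(x,z \right)} = 2 x \left(-11 + z\right)$
$o{\left(M,Y \right)} = Y M^{2}$
$\frac{17292}{o{\left(O{\left(-7,J \right)},130 \right)}} = \frac{17292}{130 \left(2 \left(-7\right) \left(-11 - \frac{3}{2}\right)\right)^{2}} = \frac{17292}{130 \left(2 \left(-7\right) \left(- \frac{25}{2}\right)\right)^{2}} = \frac{17292}{130 \cdot 175^{2}} = \frac{17292}{130 \cdot 30625} = \frac{17292}{3981250} = 17292 \cdot \frac{1}{3981250} = \frac{8646}{1990625}$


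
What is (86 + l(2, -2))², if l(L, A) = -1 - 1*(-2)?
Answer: 7569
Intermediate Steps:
l(L, A) = 1 (l(L, A) = -1 + 2 = 1)
(86 + l(2, -2))² = (86 + 1)² = 87² = 7569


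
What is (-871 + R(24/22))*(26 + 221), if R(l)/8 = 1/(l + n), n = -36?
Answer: -10329293/48 ≈ -2.1519e+5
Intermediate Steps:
R(l) = 8/(-36 + l) (R(l) = 8/(l - 36) = 8/(-36 + l))
(-871 + R(24/22))*(26 + 221) = (-871 + 8/(-36 + 24/22))*(26 + 221) = (-871 + 8/(-36 + 24*(1/22)))*247 = (-871 + 8/(-36 + 12/11))*247 = (-871 + 8/(-384/11))*247 = (-871 + 8*(-11/384))*247 = (-871 - 11/48)*247 = -41819/48*247 = -10329293/48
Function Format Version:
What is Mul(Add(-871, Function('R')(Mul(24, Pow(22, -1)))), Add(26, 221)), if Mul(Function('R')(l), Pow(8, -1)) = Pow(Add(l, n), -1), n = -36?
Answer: Rational(-10329293, 48) ≈ -2.1519e+5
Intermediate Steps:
Function('R')(l) = Mul(8, Pow(Add(-36, l), -1)) (Function('R')(l) = Mul(8, Pow(Add(l, -36), -1)) = Mul(8, Pow(Add(-36, l), -1)))
Mul(Add(-871, Function('R')(Mul(24, Pow(22, -1)))), Add(26, 221)) = Mul(Add(-871, Mul(8, Pow(Add(-36, Mul(24, Pow(22, -1))), -1))), Add(26, 221)) = Mul(Add(-871, Mul(8, Pow(Add(-36, Mul(24, Rational(1, 22))), -1))), 247) = Mul(Add(-871, Mul(8, Pow(Add(-36, Rational(12, 11)), -1))), 247) = Mul(Add(-871, Mul(8, Pow(Rational(-384, 11), -1))), 247) = Mul(Add(-871, Mul(8, Rational(-11, 384))), 247) = Mul(Add(-871, Rational(-11, 48)), 247) = Mul(Rational(-41819, 48), 247) = Rational(-10329293, 48)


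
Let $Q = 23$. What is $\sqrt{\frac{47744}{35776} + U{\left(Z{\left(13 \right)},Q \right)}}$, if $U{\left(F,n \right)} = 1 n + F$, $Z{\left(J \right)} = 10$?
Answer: $\frac{\sqrt{10728887}}{559} \approx 5.8596$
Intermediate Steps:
$U{\left(F,n \right)} = F + n$ ($U{\left(F,n \right)} = n + F = F + n$)
$\sqrt{\frac{47744}{35776} + U{\left(Z{\left(13 \right)},Q \right)}} = \sqrt{\frac{47744}{35776} + \left(10 + 23\right)} = \sqrt{47744 \cdot \frac{1}{35776} + 33} = \sqrt{\frac{746}{559} + 33} = \sqrt{\frac{19193}{559}} = \frac{\sqrt{10728887}}{559}$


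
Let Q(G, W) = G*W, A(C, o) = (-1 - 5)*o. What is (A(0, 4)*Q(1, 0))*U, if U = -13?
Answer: 0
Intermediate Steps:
A(C, o) = -6*o
(A(0, 4)*Q(1, 0))*U = ((-6*4)*(1*0))*(-13) = -24*0*(-13) = 0*(-13) = 0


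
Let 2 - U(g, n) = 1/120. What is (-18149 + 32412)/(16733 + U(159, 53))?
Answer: 1711560/2008199 ≈ 0.85229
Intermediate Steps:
U(g, n) = 239/120 (U(g, n) = 2 - 1/120 = 239/120)
(-18149 + 32412)/(16733 + U(159, 53)) = (-18149 + 32412)/(16733 + 239/120) = 14263/(2008199/120) = 14263*(120/2008199) = 1711560/2008199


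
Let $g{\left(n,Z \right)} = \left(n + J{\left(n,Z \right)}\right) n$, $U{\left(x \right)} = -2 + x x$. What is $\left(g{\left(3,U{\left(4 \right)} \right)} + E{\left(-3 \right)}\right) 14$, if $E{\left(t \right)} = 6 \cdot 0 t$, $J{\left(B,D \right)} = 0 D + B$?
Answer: $252$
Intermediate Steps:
$U{\left(x \right)} = -2 + x^{2}$
$J{\left(B,D \right)} = B$ ($J{\left(B,D \right)} = 0 + B = B$)
$g{\left(n,Z \right)} = 2 n^{2}$ ($g{\left(n,Z \right)} = \left(n + n\right) n = 2 n n = 2 n^{2}$)
$E{\left(t \right)} = 0$ ($E{\left(t \right)} = 0 t = 0$)
$\left(g{\left(3,U{\left(4 \right)} \right)} + E{\left(-3 \right)}\right) 14 = \left(2 \cdot 3^{2} + 0\right) 14 = \left(2 \cdot 9 + 0\right) 14 = \left(18 + 0\right) 14 = 18 \cdot 14 = 252$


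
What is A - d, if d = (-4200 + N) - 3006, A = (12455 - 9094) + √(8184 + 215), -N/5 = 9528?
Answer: 58207 + √8399 ≈ 58299.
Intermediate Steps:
N = -47640 (N = -5*9528 = -47640)
A = 3361 + √8399 ≈ 3452.6
d = -54846 (d = (-4200 - 47640) - 3006 = -51840 - 3006 = -54846)
A - d = (3361 + √8399) - 1*(-54846) = (3361 + √8399) + 54846 = 58207 + √8399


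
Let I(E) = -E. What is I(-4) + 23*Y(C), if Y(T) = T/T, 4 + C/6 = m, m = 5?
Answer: 27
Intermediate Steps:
C = 6 (C = -24 + 6*5 = -24 + 30 = 6)
Y(T) = 1
I(-4) + 23*Y(C) = -1*(-4) + 23*1 = 4 + 23 = 27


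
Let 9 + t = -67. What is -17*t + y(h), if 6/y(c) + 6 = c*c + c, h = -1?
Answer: 1291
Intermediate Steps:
t = -76 (t = -9 - 67 = -76)
y(c) = 6/(-6 + c + c²) (y(c) = 6/(-6 + (c*c + c)) = 6/(-6 + (c² + c)) = 6/(-6 + (c + c²)) = 6/(-6 + c + c²))
-17*t + y(h) = -17*(-76) + 6/(-6 - 1 + (-1)²) = 1292 + 6/(-6 - 1 + 1) = 1292 + 6/(-6) = 1292 + 6*(-⅙) = 1292 - 1 = 1291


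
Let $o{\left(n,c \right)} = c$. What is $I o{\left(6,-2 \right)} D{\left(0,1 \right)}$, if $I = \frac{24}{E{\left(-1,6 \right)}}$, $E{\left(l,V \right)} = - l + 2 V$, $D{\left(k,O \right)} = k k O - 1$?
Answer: $\frac{48}{13} \approx 3.6923$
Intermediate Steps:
$D{\left(k,O \right)} = -1 + O k^{2}$ ($D{\left(k,O \right)} = k^{2} O - 1 = O k^{2} - 1 = -1 + O k^{2}$)
$I = \frac{24}{13}$ ($I = \frac{24}{\left(-1\right) \left(-1\right) + 2 \cdot 6} = \frac{24}{1 + 12} = \frac{24}{13} \approx 1.8462$)
$I o{\left(6,-2 \right)} D{\left(0,1 \right)} = \frac{24}{13} \left(-2\right) \left(-1 + 1 \cdot 0^{2}\right) = - \frac{48 \left(-1 + 1 \cdot 0\right)}{13} = - \frac{48 \left(-1 + 0\right)}{13} = \left(- \frac{48}{13}\right) \left(-1\right) = \frac{48}{13}$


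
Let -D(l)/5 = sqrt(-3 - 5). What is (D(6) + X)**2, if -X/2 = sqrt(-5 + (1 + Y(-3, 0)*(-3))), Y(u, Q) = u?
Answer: -180 + 40*I*sqrt(10) ≈ -180.0 + 126.49*I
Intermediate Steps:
D(l) = -10*I*sqrt(2) (D(l) = -5*sqrt(-3 - 5) = -10*I*sqrt(2))
X = -2*sqrt(5) (X = -2*sqrt(-5 + (1 - 3*(-3))) = -2*sqrt(-5 + (1 + 9)) = -2*sqrt(-5 + 10) = -2*sqrt(5) ≈ -4.4721)
(D(6) + X)**2 = (-10*I*sqrt(2) - 2*sqrt(5))**2 = (-2*sqrt(5) - 10*I*sqrt(2))**2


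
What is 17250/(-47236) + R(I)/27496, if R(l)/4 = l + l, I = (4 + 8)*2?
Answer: -4153899/11596438 ≈ -0.35820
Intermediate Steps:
I = 24 (I = 12*2 = 24)
R(l) = 8*l (R(l) = 4*(l + l) = 4*(2*l) = 8*l)
17250/(-47236) + R(I)/27496 = 17250/(-47236) + (8*24)/27496 = 17250*(-1/47236) + 192*(1/27496) = -8625/23618 + 24/3437 = -4153899/11596438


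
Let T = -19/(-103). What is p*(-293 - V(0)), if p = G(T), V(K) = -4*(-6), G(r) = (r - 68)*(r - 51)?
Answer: -11589358330/10609 ≈ -1.0924e+6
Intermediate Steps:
T = 19/103 (T = -19*(-1/103) = 19/103 ≈ 0.18447)
G(r) = (-68 + r)*(-51 + r)
V(K) = 24
p = 36559490/10609 (p = 3468 + (19/103)² - 119*19/103 = 3468 + 361/10609 - 2261/103 = 36559490/10609 ≈ 3446.1)
p*(-293 - V(0)) = 36559490*(-293 - 1*24)/10609 = 36559490*(-293 - 24)/10609 = (36559490/10609)*(-317) = -11589358330/10609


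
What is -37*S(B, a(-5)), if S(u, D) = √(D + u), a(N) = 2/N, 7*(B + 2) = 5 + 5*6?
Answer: -37*√65/5 ≈ -59.661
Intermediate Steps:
B = 3 (B = -2 + (5 + 5*6)/7 = -2 + (5 + 30)/7 = -2 + (⅐)*35 = -2 + 5 = 3)
-37*S(B, a(-5)) = -37*√(2/(-5) + 3) = -37*√(2*(-⅕) + 3) = -37*√(-⅖ + 3) = -37*√65/5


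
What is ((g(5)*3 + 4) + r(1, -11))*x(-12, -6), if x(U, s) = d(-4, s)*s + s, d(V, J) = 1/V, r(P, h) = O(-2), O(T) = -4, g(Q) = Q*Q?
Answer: -675/2 ≈ -337.50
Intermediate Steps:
g(Q) = Q**2
r(P, h) = -4
x(U, s) = 3*s/4 (x(U, s) = s/(-4) + s = -s/4 + s = 3*s/4)
((g(5)*3 + 4) + r(1, -11))*x(-12, -6) = ((5**2*3 + 4) - 4)*((3/4)*(-6)) = ((25*3 + 4) - 4)*(-9/2) = ((75 + 4) - 4)*(-9/2) = (79 - 4)*(-9/2) = 75*(-9/2) = -675/2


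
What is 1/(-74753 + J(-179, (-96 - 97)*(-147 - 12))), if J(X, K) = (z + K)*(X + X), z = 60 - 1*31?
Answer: -1/11071081 ≈ -9.0325e-8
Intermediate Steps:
z = 29 (z = 60 - 31 = 29)
J(X, K) = 2*X*(29 + K) (J(X, K) = (29 + K)*(X + X) = (29 + K)*(2*X) = 2*X*(29 + K))
1/(-74753 + J(-179, (-96 - 97)*(-147 - 12))) = 1/(-74753 + 2*(-179)*(29 + (-96 - 97)*(-147 - 12))) = 1/(-74753 + 2*(-179)*(29 - 193*(-159))) = 1/(-74753 + 2*(-179)*(29 + 30687)) = 1/(-74753 + 2*(-179)*30716) = 1/(-74753 - 10996328) = 1/(-11071081) = -1/11071081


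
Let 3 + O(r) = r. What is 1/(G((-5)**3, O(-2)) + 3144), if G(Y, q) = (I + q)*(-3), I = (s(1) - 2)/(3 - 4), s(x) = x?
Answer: 1/3156 ≈ 0.00031686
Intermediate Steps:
O(r) = -3 + r
I = 1 (I = (1 - 2)/(3 - 4) = -1/(-1) = -1*(-1) = 1)
G(Y, q) = -3 - 3*q (G(Y, q) = (1 + q)*(-3) = -3 - 3*q)
1/(G((-5)**3, O(-2)) + 3144) = 1/((-3 - 3*(-3 - 2)) + 3144) = 1/((-3 - 3*(-5)) + 3144) = 1/((-3 + 15) + 3144) = 1/(12 + 3144) = 1/3156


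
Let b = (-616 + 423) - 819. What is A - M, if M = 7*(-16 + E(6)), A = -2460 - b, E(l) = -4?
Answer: -1308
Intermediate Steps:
b = -1012 (b = -193 - 819 = -1012)
A = -1448 (A = -2460 - 1*(-1012) = -2460 + 1012 = -1448)
M = -140 (M = 7*(-16 - 4) = 7*(-20) = -140)
A - M = -1448 - 1*(-140) = -1448 + 140 = -1308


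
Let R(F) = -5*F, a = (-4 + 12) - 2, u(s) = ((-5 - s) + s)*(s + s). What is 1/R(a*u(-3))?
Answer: -1/900 ≈ -0.0011111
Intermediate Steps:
u(s) = -10*s
a = 6 (a = 8 - 2 = 6)
1/R(a*u(-3)) = 1/(-30*(-10*(-3))) = 1/(-30*30) = 1/(-5*180) = 1/(-900) = -1/900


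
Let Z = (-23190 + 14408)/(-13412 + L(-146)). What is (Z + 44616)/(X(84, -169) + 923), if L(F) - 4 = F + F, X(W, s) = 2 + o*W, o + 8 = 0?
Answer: 305623991/1733050 ≈ 176.35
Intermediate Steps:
o = -8 (o = -8 + 0 = -8)
X(W, s) = 2 - 8*W
L(F) = 4 + 2*F (L(F) = 4 + (F + F) = 4 + 2*F)
Z = 4391/6850 (Z = (-23190 + 14408)/(-13412 + (4 + 2*(-146))) = -8782/(-13412 + (4 - 292)) = -8782/(-13412 - 288) = -8782/(-13700) = -8782*(-1/13700) = 4391/6850 ≈ 0.64102)
(Z + 44616)/(X(84, -169) + 923) = (4391/6850 + 44616)/((2 - 8*84) + 923) = 305623991/(6850*((2 - 672) + 923)) = 305623991/(6850*(-670 + 923)) = (305623991/6850)/253 = (305623991/6850)*(1/253) = 305623991/1733050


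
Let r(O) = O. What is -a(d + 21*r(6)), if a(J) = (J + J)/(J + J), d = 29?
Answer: -1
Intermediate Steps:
a(J) = 1 (a(J) = (2*J)/((2*J)) = (2*J)*(1/(2*J)) = 1)
-a(d + 21*r(6)) = -1*1 = -1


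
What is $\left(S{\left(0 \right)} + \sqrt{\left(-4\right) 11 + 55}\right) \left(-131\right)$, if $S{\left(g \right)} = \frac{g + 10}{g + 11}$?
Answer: $- \frac{1310}{11} - 131 \sqrt{11} \approx -553.57$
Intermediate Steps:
$S{\left(g \right)} = \frac{10 + g}{11 + g}$
$\left(S{\left(0 \right)} + \sqrt{\left(-4\right) 11 + 55}\right) \left(-131\right) = \left(\frac{10 + 0}{11 + 0} + \sqrt{\left(-4\right) 11 + 55}\right) \left(-131\right) = \left(\frac{1}{11} \cdot 10 + \sqrt{-44 + 55}\right) \left(-131\right) = \left(\frac{1}{11} \cdot 10 + \sqrt{11}\right) \left(-131\right) = \left(\frac{10}{11} + \sqrt{11}\right) \left(-131\right) = - \frac{1310}{11} - 131 \sqrt{11}$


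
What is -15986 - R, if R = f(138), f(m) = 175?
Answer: -16161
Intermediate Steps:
R = 175
-15986 - R = -15986 - 1*175 = -15986 - 175 = -16161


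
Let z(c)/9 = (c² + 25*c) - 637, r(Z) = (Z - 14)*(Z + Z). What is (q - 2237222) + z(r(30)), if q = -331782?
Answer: 5935663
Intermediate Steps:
r(Z) = 2*Z*(-14 + Z) (r(Z) = (-14 + Z)*(2*Z) = 2*Z*(-14 + Z))
z(c) = -5733 + 9*c² + 225*c (z(c) = 9*((c² + 25*c) - 637) = 9*(-637 + c² + 25*c) = -5733 + 9*c² + 225*c)
(q - 2237222) + z(r(30)) = (-331782 - 2237222) + (-5733 + 9*(2*30*(-14 + 30))² + 225*(2*30*(-14 + 30))) = -2569004 + (-5733 + 9*(2*30*16)² + 225*(2*30*16)) = -2569004 + (-5733 + 9*960² + 225*960) = -2569004 + (-5733 + 9*921600 + 216000) = -2569004 + (-5733 + 8294400 + 216000) = -2569004 + 8504667 = 5935663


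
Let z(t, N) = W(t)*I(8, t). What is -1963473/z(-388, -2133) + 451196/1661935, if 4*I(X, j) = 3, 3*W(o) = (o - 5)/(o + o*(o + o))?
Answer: 1308311420361344676/217713485 ≈ 6.0093e+9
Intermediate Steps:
W(o) = (-5 + o)/(3*(o + 2*o²)) (W(o) = ((o - 5)/(o + o*(o + o)))/3 = ((-5 + o)/(o + o*(2*o)))/3 = ((-5 + o)/(o + 2*o²))/3 = (-5 + o)/(3*(o + 2*o²)))
I(X, j) = ¾ (I(X, j) = (¼)*3 = ¾)
z(t, N) = (-5 + t)/(4*t*(1 + 2*t)) (z(t, N) = ((-5 + t)/(3*t*(1 + 2*t)))*(¾) = (-5 + t)/(4*t*(1 + 2*t)))
-1963473/z(-388, -2133) + 451196/1661935 = -1963473*(-1552*(1 + 2*(-388))/(-5 - 388)) + 451196/1661935 = -1963473/((¼)*(-1/388)*(-393)/(1 - 776)) + 451196*(1/1661935) = -1963473/((¼)*(-1/388)*(-393)/(-775)) + 451196/1661935 = -1963473/((¼)*(-1/388)*(-1/775)*(-393)) + 451196/1661935 = -1963473/(-393/1202800) + 451196/1661935 = -1963473*(-1202800/393) + 451196/1661935 = 787221774800/131 + 451196/1661935 = 1308311420361344676/217713485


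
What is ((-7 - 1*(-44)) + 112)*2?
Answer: 298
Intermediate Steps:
((-7 - 1*(-44)) + 112)*2 = ((-7 + 44) + 112)*2 = (37 + 112)*2 = 149*2 = 298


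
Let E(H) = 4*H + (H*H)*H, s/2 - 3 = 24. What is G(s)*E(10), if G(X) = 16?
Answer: 16640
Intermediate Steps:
s = 54 (s = 6 + 2*24 = 6 + 48 = 54)
E(H) = H³ + 4*H (E(H) = 4*H + H²*H = 4*H + H³ = H³ + 4*H)
G(s)*E(10) = 16*(10*(4 + 10²)) = 16*(10*(4 + 100)) = 16*(10*104) = 16*1040 = 16640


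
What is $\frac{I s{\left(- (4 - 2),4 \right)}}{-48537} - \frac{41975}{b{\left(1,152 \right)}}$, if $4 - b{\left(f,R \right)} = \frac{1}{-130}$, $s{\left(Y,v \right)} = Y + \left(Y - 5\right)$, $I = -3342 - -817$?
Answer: $- \frac{29429568275}{2809753} \approx -10474.0$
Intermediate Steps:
$I = -2525$ ($I = -3342 + 817 = -2525$)
$s{\left(Y,v \right)} = -5 + 2 Y$ ($s{\left(Y,v \right)} = Y + \left(Y - 5\right) = Y + \left(-5 + Y\right) = -5 + 2 Y$)
$b{\left(f,R \right)} = \frac{521}{130}$ ($b{\left(f,R \right)} = 4 - \frac{1}{-130} = 4 - - \frac{1}{130} = 4 + \frac{1}{130} = \frac{521}{130}$)
$\frac{I s{\left(- (4 - 2),4 \right)}}{-48537} - \frac{41975}{b{\left(1,152 \right)}} = \frac{\left(-2525\right) \left(-5 + 2 \left(- (4 - 2)\right)\right)}{-48537} - \frac{41975}{\frac{521}{130}} = - 2525 \left(-5 + 2 \left(\left(-1\right) 2\right)\right) \left(- \frac{1}{48537}\right) - \frac{5456750}{521} = - 2525 \left(-5 + 2 \left(-2\right)\right) \left(- \frac{1}{48537}\right) - \frac{5456750}{521} = - 2525 \left(-5 - 4\right) \left(- \frac{1}{48537}\right) - \frac{5456750}{521} = \left(-2525\right) \left(-9\right) \left(- \frac{1}{48537}\right) - \frac{5456750}{521} = 22725 \left(- \frac{1}{48537}\right) - \frac{5456750}{521} = - \frac{2525}{5393} - \frac{5456750}{521} = - \frac{29429568275}{2809753}$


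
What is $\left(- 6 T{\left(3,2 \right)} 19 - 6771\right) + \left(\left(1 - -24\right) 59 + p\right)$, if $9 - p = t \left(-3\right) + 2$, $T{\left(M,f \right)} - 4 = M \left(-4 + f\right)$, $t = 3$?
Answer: $-5052$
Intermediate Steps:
$T{\left(M,f \right)} = 4 + M \left(-4 + f\right)$
$p = 16$ ($p = 9 - \left(3 \left(-3\right) + 2\right) = 9 - \left(-9 + 2\right) = 9 - -7 = 9 + 7 = 16$)
$\left(- 6 T{\left(3,2 \right)} 19 - 6771\right) + \left(\left(1 - -24\right) 59 + p\right) = \left(- 6 \left(4 - 12 + 3 \cdot 2\right) 19 - 6771\right) + \left(\left(1 - -24\right) 59 + 16\right) = \left(- 6 \left(4 - 12 + 6\right) 19 - 6771\right) + \left(\left(1 + 24\right) 59 + 16\right) = \left(\left(-6\right) \left(-2\right) 19 - 6771\right) + \left(25 \cdot 59 + 16\right) = \left(12 \cdot 19 - 6771\right) + \left(1475 + 16\right) = \left(228 - 6771\right) + 1491 = -6543 + 1491 = -5052$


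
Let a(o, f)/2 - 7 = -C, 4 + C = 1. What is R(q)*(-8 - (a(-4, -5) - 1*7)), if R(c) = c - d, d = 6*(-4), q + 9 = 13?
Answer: -588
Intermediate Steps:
q = 4 (q = -9 + 13 = 4)
C = -3 (C = -4 + 1 = -3)
a(o, f) = 20 (a(o, f) = 14 + 2*(-1*(-3)) = 14 + 2*3 = 14 + 6 = 20)
d = -24
R(c) = 24 + c (R(c) = c - 1*(-24) = c + 24 = 24 + c)
R(q)*(-8 - (a(-4, -5) - 1*7)) = (24 + 4)*(-8 - (20 - 1*7)) = 28*(-8 - (20 - 7)) = 28*(-8 - 1*13) = 28*(-8 - 13) = 28*(-21) = -588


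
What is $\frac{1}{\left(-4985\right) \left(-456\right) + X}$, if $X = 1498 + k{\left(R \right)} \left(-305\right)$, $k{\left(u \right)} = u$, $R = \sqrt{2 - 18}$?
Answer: $\frac{1137329}{2587035252682} + \frac{305 i}{1293517626341} \approx 4.3963 \cdot 10^{-7} + 2.3579 \cdot 10^{-10} i$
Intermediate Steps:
$R = 4 i$ ($R = \sqrt{-16} = 4 i \approx 4.0 i$)
$X = 1498 - 1220 i$ ($X = 1498 + 4 i \left(-305\right) = 1498 - 1220 i \approx 1498.0 - 1220.0 i$)
$\frac{1}{\left(-4985\right) \left(-456\right) + X} = \frac{1}{\left(-4985\right) \left(-456\right) + \left(1498 - 1220 i\right)} = \frac{1}{2273160 + \left(1498 - 1220 i\right)} = \frac{1}{2274658 - 1220 i} = \frac{2274658 + 1220 i}{5174070505364}$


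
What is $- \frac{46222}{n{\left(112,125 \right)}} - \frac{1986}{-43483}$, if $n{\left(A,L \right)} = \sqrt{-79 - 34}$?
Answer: $\frac{1986}{43483} + \frac{46222 i \sqrt{113}}{113} \approx 0.045673 + 4348.2 i$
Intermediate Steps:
$n{\left(A,L \right)} = i \sqrt{113}$ ($n{\left(A,L \right)} = \sqrt{-113} = i \sqrt{113}$)
$- \frac{46222}{n{\left(112,125 \right)}} - \frac{1986}{-43483} = - \frac{46222}{i \sqrt{113}} - \frac{1986}{-43483} = - 46222 \left(- \frac{i \sqrt{113}}{113}\right) - - \frac{1986}{43483} = \frac{46222 i \sqrt{113}}{113} + \frac{1986}{43483} = \frac{1986}{43483} + \frac{46222 i \sqrt{113}}{113}$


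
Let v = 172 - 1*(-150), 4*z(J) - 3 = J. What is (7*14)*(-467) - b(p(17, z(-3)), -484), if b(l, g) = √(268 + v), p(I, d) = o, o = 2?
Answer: -45766 - √590 ≈ -45790.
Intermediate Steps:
z(J) = ¾ + J/4
v = 322 (v = 172 + 150 = 322)
p(I, d) = 2
b(l, g) = √590 (b(l, g) = √(268 + 322) = √590)
(7*14)*(-467) - b(p(17, z(-3)), -484) = (7*14)*(-467) - √590 = 98*(-467) - √590 = -45766 - √590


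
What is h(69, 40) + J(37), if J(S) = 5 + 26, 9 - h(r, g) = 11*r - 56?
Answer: -663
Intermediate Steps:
h(r, g) = 65 - 11*r (h(r, g) = 9 - (11*r - 56) = 9 - (-56 + 11*r) = 9 + (56 - 11*r) = 65 - 11*r)
J(S) = 31
h(69, 40) + J(37) = (65 - 11*69) + 31 = (65 - 759) + 31 = -694 + 31 = -663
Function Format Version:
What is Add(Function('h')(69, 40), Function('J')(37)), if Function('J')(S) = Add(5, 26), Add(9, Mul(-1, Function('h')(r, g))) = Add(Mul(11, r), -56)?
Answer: -663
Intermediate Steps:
Function('h')(r, g) = Add(65, Mul(-11, r)) (Function('h')(r, g) = Add(9, Mul(-1, Add(Mul(11, r), -56))) = Add(9, Mul(-1, Add(-56, Mul(11, r)))) = Add(9, Add(56, Mul(-11, r))) = Add(65, Mul(-11, r)))
Function('J')(S) = 31
Add(Function('h')(69, 40), Function('J')(37)) = Add(Add(65, Mul(-11, 69)), 31) = Add(Add(65, -759), 31) = Add(-694, 31) = -663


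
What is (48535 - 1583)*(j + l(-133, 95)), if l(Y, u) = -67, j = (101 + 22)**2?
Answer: 707191024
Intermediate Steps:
j = 15129 (j = 123**2 = 15129)
(48535 - 1583)*(j + l(-133, 95)) = (48535 - 1583)*(15129 - 67) = 46952*15062 = 707191024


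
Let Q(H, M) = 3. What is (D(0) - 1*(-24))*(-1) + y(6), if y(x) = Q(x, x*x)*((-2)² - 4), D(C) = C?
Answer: -24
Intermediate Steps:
y(x) = 0 (y(x) = 3*((-2)² - 4) = 3*(4 - 4) = 3*0 = 0)
(D(0) - 1*(-24))*(-1) + y(6) = (0 - 1*(-24))*(-1) + 0 = (0 + 24)*(-1) + 0 = 24*(-1) + 0 = -24 + 0 = -24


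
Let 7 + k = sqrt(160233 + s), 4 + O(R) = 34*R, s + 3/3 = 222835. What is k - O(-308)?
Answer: 10469 + 3*sqrt(42563) ≈ 11088.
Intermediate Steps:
s = 222834 (s = -1 + 222835 = 222834)
O(R) = -4 + 34*R
k = -7 + 3*sqrt(42563) (k = -7 + sqrt(160233 + 222834) = -7 + sqrt(383067) = -7 + 3*sqrt(42563) ≈ 611.92)
k - O(-308) = (-7 + 3*sqrt(42563)) - (-4 + 34*(-308)) = (-7 + 3*sqrt(42563)) - (-4 - 10472) = (-7 + 3*sqrt(42563)) - 1*(-10476) = (-7 + 3*sqrt(42563)) + 10476 = 10469 + 3*sqrt(42563)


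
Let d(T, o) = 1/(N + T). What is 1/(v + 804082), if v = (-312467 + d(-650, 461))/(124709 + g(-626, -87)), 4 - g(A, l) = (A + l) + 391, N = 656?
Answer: 750210/603228482419 ≈ 1.2437e-6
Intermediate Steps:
d(T, o) = 1/(656 + T)
g(A, l) = -387 - A - l (g(A, l) = 4 - ((A + l) + 391) = 4 - (391 + A + l) = 4 + (-391 - A - l) = -387 - A - l)
v = -1874801/750210 (v = (-312467 + 1/(656 - 650))/(124709 + (-387 - 1*(-626) - 1*(-87))) = (-312467 + 1/6)/(124709 + (-387 + 626 + 87)) = (-312467 + ⅙)/(124709 + 326) = -1874801/6/125035 = -1874801/6*1/125035 = -1874801/750210 ≈ -2.4990)
1/(v + 804082) = 1/(-1874801/750210 + 804082) = 1/(603228482419/750210) = 750210/603228482419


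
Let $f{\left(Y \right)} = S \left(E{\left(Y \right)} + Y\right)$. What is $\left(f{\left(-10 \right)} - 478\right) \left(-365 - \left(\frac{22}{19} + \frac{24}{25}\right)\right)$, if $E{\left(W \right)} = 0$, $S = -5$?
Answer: $\frac{74635068}{475} \approx 1.5713 \cdot 10^{5}$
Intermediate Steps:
$f{\left(Y \right)} = - 5 Y$ ($f{\left(Y \right)} = - 5 \left(0 + Y\right) = - 5 Y$)
$\left(f{\left(-10 \right)} - 478\right) \left(-365 - \left(\frac{22}{19} + \frac{24}{25}\right)\right) = \left(\left(-5\right) \left(-10\right) - 478\right) \left(-365 - \left(\frac{22}{19} + \frac{24}{25}\right)\right) = \left(50 - 478\right) \left(-365 - \frac{1006}{475}\right) = - 428 \left(-365 - \frac{1006}{475}\right) = \left(-428\right) \left(- \frac{174381}{475}\right) = \frac{74635068}{475}$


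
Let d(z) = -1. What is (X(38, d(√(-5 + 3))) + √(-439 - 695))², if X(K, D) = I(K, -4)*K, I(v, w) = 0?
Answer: -1134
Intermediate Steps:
X(K, D) = 0 (X(K, D) = 0*K = 0)
(X(38, d(√(-5 + 3))) + √(-439 - 695))² = (0 + √(-439 - 695))² = (0 + √(-1134))² = (0 + 9*I*√14)² = (9*I*√14)² = -1134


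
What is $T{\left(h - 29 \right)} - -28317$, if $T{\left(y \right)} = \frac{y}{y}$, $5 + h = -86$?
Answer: $28318$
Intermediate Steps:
$h = -91$ ($h = -5 - 86 = -91$)
$T{\left(y \right)} = 1$
$T{\left(h - 29 \right)} - -28317 = 1 - -28317 = 1 + 28317 = 28318$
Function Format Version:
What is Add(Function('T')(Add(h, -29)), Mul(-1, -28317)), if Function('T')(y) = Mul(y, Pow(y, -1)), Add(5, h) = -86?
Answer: 28318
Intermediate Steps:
h = -91 (h = Add(-5, -86) = -91)
Function('T')(y) = 1
Add(Function('T')(Add(h, -29)), Mul(-1, -28317)) = Add(1, Mul(-1, -28317)) = Add(1, 28317) = 28318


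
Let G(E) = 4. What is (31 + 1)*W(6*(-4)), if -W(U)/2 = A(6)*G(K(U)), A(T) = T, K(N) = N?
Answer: -1536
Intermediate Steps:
W(U) = -48 (W(U) = -12*4 = -2*24 = -48)
(31 + 1)*W(6*(-4)) = (31 + 1)*(-48) = 32*(-48) = -1536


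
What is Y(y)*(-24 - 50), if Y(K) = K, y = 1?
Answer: -74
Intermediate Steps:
Y(y)*(-24 - 50) = 1*(-24 - 50) = 1*(-74) = -74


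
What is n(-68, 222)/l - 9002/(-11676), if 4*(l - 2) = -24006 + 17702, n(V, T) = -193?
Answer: 293261/328179 ≈ 0.89360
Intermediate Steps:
l = -1574 (l = 2 + (-24006 + 17702)/4 = 2 + (1/4)*(-6304) = 2 - 1576 = -1574)
n(-68, 222)/l - 9002/(-11676) = -193/(-1574) - 9002/(-11676) = -193*(-1/1574) - 9002*(-1/11676) = 193/1574 + 643/834 = 293261/328179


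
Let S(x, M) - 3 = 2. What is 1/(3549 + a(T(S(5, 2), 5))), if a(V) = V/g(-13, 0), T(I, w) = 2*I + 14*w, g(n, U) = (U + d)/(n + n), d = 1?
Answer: 1/1469 ≈ 0.00068074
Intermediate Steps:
S(x, M) = 5 (S(x, M) = 3 + 2 = 5)
g(n, U) = (1 + U)/(2*n) (g(n, U) = (U + 1)/(n + n) = (1 + U)/((2*n)) = (1 + U)*(1/(2*n)) = (1 + U)/(2*n))
a(V) = -26*V (a(V) = V/(((½)*(1 + 0)/(-13))) = V/(((½)*(-1/13)*1)) = V/(-1/26) = V*(-26) = -26*V)
1/(3549 + a(T(S(5, 2), 5))) = 1/(3549 - 26*(2*5 + 14*5)) = 1/(3549 - 26*(10 + 70)) = 1/(3549 - 26*80) = 1/(3549 - 2080) = 1/1469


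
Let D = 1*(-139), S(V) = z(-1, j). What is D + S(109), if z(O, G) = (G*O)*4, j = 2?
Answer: -147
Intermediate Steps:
z(O, G) = 4*G*O
S(V) = -8 (S(V) = 4*2*(-1) = -8)
D = -139
D + S(109) = -139 - 8 = -147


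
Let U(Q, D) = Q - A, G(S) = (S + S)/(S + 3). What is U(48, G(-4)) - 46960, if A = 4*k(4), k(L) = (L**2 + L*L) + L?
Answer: -47056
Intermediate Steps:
k(L) = L + 2*L**2 (k(L) = (L**2 + L**2) + L = 2*L**2 + L = L + 2*L**2)
G(S) = 2*S/(3 + S) (G(S) = (2*S)/(3 + S) = 2*S/(3 + S))
A = 144 (A = 4*(4*(1 + 2*4)) = 4*(4*(1 + 8)) = 4*(4*9) = 4*36 = 144)
U(Q, D) = -144 + Q (U(Q, D) = Q - 1*144 = Q - 144 = -144 + Q)
U(48, G(-4)) - 46960 = (-144 + 48) - 46960 = -96 - 46960 = -47056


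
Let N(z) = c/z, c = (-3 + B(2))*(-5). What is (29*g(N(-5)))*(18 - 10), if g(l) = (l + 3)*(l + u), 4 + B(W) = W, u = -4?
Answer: 4176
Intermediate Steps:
B(W) = -4 + W
c = 25 (c = (-3 + (-4 + 2))*(-5) = (-3 - 2)*(-5) = -5*(-5) = 25)
N(z) = 25/z
g(l) = (-4 + l)*(3 + l) (g(l) = (l + 3)*(l - 4) = (3 + l)*(-4 + l) = (-4 + l)*(3 + l))
(29*g(N(-5)))*(18 - 10) = (29*(-12 + (25/(-5))**2 - 25/(-5)))*(18 - 10) = (29*(-12 + (25*(-1/5))**2 - 25*(-1)/5))*8 = (29*(-12 + (-5)**2 - 1*(-5)))*8 = (29*(-12 + 25 + 5))*8 = (29*18)*8 = 522*8 = 4176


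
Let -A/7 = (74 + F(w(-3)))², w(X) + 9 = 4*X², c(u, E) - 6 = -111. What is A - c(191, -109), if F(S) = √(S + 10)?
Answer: -38486 - 1036*√37 ≈ -44788.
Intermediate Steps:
c(u, E) = -105 (c(u, E) = 6 - 111 = -105)
w(X) = -9 + 4*X²
F(S) = √(10 + S)
A = -7*(74 + √37)² (A = -7*(74 + √(10 + (-9 + 4*(-3)²)))² = -7*(74 + √(10 + (-9 + 4*9)))² = -7*(74 + √(10 + (-9 + 36)))² = -7*(74 + √(10 + 27))² = -7*(74 + √37)² ≈ -44893.)
A - c(191, -109) = (-38591 - 1036*√37) - 1*(-105) = (-38591 - 1036*√37) + 105 = -38486 - 1036*√37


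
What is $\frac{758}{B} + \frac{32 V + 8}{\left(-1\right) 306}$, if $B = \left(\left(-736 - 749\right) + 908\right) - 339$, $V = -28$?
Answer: $\frac{48455}{23358} \approx 2.0745$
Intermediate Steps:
$B = -916$ ($B = \left(\left(-736 - 749\right) + 908\right) - 339 = \left(-1485 + 908\right) - 339 = -577 - 339 = -916$)
$\frac{758}{B} + \frac{32 V + 8}{\left(-1\right) 306} = \frac{758}{-916} + \frac{32 \left(-28\right) + 8}{\left(-1\right) 306} = 758 \left(- \frac{1}{916}\right) + \frac{-896 + 8}{-306} = - \frac{379}{458} - - \frac{148}{51} = - \frac{379}{458} + \frac{148}{51} = \frac{48455}{23358}$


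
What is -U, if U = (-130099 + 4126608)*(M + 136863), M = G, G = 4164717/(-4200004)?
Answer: -2297277230889272115/4200004 ≈ -5.4697e+11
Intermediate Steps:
G = -4164717/4200004 (G = 4164717*(-1/4200004) = -4164717/4200004 ≈ -0.99160)
M = -4164717/4200004 ≈ -0.99160
U = 2297277230889272115/4200004 (U = (-130099 + 4126608)*(-4164717/4200004 + 136863) = 3996509*(574820982735/4200004) = 2297277230889272115/4200004 ≈ 5.4697e+11)
-U = -1*2297277230889272115/4200004 = -2297277230889272115/4200004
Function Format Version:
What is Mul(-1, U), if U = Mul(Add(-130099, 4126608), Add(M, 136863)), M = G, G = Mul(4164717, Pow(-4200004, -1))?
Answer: Rational(-2297277230889272115, 4200004) ≈ -5.4697e+11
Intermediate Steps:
G = Rational(-4164717, 4200004) (G = Mul(4164717, Rational(-1, 4200004)) = Rational(-4164717, 4200004) ≈ -0.99160)
M = Rational(-4164717, 4200004) ≈ -0.99160
U = Rational(2297277230889272115, 4200004) (U = Mul(Add(-130099, 4126608), Add(Rational(-4164717, 4200004), 136863)) = Mul(3996509, Rational(574820982735, 4200004)) = Rational(2297277230889272115, 4200004) ≈ 5.4697e+11)
Mul(-1, U) = Mul(-1, Rational(2297277230889272115, 4200004)) = Rational(-2297277230889272115, 4200004)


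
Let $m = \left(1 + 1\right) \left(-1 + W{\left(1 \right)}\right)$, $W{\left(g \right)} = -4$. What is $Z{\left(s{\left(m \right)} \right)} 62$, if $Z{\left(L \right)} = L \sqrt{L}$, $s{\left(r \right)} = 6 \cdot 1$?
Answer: $372 \sqrt{6} \approx 911.21$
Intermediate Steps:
$m = -10$ ($m = \left(1 + 1\right) \left(-1 - 4\right) = 2 \left(-5\right) = -10$)
$s{\left(r \right)} = 6$
$Z{\left(L \right)} = L^{\frac{3}{2}}$
$Z{\left(s{\left(m \right)} \right)} 62 = 6^{\frac{3}{2}} \cdot 62 = 6 \sqrt{6} \cdot 62 = 372 \sqrt{6}$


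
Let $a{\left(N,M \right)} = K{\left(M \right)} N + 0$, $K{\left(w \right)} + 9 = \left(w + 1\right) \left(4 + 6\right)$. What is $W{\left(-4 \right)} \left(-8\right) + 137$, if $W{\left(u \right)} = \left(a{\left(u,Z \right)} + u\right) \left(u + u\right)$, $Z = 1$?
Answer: $-2935$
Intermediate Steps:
$K{\left(w \right)} = 1 + 10 w$ ($K{\left(w \right)} = -9 + \left(w + 1\right) \left(4 + 6\right) = -9 + \left(1 + w\right) 10 = -9 + \left(10 + 10 w\right) = 1 + 10 w$)
$a{\left(N,M \right)} = N \left(1 + 10 M\right)$ ($a{\left(N,M \right)} = \left(1 + 10 M\right) N + 0 = N \left(1 + 10 M\right) + 0 = N \left(1 + 10 M\right)$)
$W{\left(u \right)} = 24 u^{2}$ ($W{\left(u \right)} = \left(u \left(1 + 10 \cdot 1\right) + u\right) \left(u + u\right) = \left(u \left(1 + 10\right) + u\right) 2 u = \left(u 11 + u\right) 2 u = \left(11 u + u\right) 2 u = 12 u 2 u = 24 u^{2}$)
$W{\left(-4 \right)} \left(-8\right) + 137 = 24 \left(-4\right)^{2} \left(-8\right) + 137 = 24 \cdot 16 \left(-8\right) + 137 = 384 \left(-8\right) + 137 = -3072 + 137 = -2935$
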